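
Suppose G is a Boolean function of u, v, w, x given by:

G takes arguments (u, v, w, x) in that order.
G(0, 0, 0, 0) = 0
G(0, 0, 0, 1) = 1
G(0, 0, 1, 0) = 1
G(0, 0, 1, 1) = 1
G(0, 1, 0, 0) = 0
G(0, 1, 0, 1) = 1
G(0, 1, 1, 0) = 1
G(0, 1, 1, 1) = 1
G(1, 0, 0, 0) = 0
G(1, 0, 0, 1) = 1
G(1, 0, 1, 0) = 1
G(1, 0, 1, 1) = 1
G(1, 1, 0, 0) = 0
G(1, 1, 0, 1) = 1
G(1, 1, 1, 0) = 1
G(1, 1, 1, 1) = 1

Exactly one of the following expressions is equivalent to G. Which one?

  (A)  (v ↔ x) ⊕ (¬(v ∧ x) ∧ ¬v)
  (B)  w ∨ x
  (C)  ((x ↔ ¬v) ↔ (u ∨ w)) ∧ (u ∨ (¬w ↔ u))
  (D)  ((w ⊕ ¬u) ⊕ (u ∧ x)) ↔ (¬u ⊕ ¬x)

(A): at (0,0,1,0) it gives 0, but G = 1 — eliminated.
(C): at (0,0,0,1) it gives 0, but G = 1 — eliminated.
(D): at (0,0,1,1) it gives 0, but G = 1 — eliminated.
Only (B) survives; checking it on all 16 rows confirms it matches G.

B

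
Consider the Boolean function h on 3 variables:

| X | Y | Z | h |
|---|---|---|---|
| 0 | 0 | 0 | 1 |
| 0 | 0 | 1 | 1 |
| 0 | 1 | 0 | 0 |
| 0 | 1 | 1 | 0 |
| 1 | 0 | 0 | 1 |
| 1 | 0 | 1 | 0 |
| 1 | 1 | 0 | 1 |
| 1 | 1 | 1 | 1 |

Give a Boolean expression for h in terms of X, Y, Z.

There are just 3 zero rows: (0,1,0), (0,1,1), (1,0,1). Their minterms are ¬X·Y·¬Z, ¬X·Y·Z, X·¬Y·Z; the OR of those covers precisely the 0-outputs, and negating it yields h.

h(X, Y, Z) = ¬((((¬X ∧ Y) ∧ ¬Z) ∨ ((¬X ∧ Y) ∧ Z)) ∨ ((X ∧ ¬Y) ∧ Z))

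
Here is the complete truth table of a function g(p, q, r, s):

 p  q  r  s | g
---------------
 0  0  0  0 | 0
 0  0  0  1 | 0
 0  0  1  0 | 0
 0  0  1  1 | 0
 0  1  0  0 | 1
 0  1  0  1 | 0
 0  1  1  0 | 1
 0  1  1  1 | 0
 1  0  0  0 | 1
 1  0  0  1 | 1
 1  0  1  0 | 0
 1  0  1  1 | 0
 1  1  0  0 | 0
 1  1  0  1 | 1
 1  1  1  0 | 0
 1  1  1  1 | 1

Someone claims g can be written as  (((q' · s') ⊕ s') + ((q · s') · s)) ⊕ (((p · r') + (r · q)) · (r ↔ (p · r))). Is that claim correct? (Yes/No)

Yes

Evaluate (((q' · s') ⊕ s') + ((q · s') · s)) ⊕ (((p · r') + (r · q)) · (r ↔ (p · r))) on each row and compare to g:
  p=0, q=0, r=0, s=0: formula gives 0, g = 0 ✓
  p=0, q=0, r=0, s=1: formula gives 0, g = 0 ✓
  p=0, q=0, r=1, s=0: formula gives 0, g = 0 ✓
  p=0, q=0, r=1, s=1: formula gives 0, g = 0 ✓
  …and likewise for the remaining 12 rows.
All 16 rows match — the expression computes g exactly.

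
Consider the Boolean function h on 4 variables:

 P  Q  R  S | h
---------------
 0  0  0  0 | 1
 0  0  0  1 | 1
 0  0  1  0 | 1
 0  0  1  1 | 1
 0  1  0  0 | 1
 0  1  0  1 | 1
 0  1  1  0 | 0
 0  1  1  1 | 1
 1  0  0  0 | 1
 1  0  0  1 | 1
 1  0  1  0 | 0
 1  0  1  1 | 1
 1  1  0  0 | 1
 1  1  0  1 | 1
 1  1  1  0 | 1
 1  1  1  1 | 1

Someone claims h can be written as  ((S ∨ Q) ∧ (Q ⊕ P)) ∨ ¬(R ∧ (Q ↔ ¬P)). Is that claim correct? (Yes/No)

No

Evaluate ((S ∨ Q) ∧ (Q ⊕ P)) ∨ ¬(R ∧ (Q ↔ ¬P)) on each row and compare to h:
  P=0, Q=0, R=0, S=0: formula gives 1, h = 1 ✓
  P=0, Q=0, R=0, S=1: formula gives 1, h = 1 ✓
  P=0, Q=0, R=1, S=0: formula gives 1, h = 1 ✓
  P=0, Q=0, R=1, S=1: formula gives 1, h = 1 ✓
  …
  P=0, Q=1, R=1, S=0: formula gives 1, but h = 0 ✗
Row (0,1,1,0) is a counterexample, so the formula is not equivalent to h.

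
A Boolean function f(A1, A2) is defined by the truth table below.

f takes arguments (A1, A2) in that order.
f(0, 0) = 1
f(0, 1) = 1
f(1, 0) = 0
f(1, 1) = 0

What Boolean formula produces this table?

f(A1, A2) = ¬A1

The output is the negation of A1.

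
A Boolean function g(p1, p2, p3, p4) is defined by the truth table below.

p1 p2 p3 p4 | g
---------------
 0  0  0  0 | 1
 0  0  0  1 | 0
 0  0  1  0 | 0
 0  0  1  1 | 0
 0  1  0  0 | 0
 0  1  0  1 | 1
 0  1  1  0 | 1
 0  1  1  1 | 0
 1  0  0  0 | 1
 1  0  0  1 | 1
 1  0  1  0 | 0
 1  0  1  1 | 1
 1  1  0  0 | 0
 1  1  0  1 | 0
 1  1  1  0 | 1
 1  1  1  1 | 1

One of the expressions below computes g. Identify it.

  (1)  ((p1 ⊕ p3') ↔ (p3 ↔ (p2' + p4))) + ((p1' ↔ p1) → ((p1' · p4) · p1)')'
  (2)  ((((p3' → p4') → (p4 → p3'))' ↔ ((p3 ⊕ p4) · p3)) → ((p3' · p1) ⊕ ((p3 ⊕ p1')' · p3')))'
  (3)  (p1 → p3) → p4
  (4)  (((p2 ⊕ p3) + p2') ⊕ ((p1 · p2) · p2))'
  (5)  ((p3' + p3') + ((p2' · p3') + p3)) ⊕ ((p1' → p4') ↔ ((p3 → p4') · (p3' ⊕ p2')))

5

(1): at (0,0,0,0) it gives 0, but g = 1 — eliminated.
(2): at (0,0,0,1) it gives 1, but g = 0 — eliminated.
(3): at (0,0,0,0) it gives 0, but g = 1 — eliminated.
(4): at (0,0,0,0) it gives 0, but g = 1 — eliminated.
(5) is the remaining candidate, and it agrees with g on all 16 inputs.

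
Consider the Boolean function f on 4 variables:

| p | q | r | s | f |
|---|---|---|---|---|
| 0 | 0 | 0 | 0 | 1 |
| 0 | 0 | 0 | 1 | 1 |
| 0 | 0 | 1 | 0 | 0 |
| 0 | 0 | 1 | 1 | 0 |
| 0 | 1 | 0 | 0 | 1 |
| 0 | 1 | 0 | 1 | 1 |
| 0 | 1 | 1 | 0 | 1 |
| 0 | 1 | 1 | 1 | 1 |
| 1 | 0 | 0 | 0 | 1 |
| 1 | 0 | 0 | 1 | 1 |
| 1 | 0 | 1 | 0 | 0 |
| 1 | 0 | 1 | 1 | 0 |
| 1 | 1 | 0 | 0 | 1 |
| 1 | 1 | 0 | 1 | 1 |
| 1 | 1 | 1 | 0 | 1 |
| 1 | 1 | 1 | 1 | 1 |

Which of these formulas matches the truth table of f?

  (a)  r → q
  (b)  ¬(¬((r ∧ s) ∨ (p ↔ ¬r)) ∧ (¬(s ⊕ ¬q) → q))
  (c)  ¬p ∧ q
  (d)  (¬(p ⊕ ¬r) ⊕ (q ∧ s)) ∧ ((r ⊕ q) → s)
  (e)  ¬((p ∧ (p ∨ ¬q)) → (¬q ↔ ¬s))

a

(b) disagrees with f on (0,0,0,0) (formula → 0, table → 1); rule it out.
(c) disagrees with f on (0,0,0,0) (formula → 0, table → 1); rule it out.
(d) disagrees with f on (0,0,0,0) (formula → 0, table → 1); rule it out.
(e) disagrees with f on (0,0,0,0) (formula → 0, table → 1); rule it out.
(a) is the remaining candidate, and it agrees with f on all 16 inputs.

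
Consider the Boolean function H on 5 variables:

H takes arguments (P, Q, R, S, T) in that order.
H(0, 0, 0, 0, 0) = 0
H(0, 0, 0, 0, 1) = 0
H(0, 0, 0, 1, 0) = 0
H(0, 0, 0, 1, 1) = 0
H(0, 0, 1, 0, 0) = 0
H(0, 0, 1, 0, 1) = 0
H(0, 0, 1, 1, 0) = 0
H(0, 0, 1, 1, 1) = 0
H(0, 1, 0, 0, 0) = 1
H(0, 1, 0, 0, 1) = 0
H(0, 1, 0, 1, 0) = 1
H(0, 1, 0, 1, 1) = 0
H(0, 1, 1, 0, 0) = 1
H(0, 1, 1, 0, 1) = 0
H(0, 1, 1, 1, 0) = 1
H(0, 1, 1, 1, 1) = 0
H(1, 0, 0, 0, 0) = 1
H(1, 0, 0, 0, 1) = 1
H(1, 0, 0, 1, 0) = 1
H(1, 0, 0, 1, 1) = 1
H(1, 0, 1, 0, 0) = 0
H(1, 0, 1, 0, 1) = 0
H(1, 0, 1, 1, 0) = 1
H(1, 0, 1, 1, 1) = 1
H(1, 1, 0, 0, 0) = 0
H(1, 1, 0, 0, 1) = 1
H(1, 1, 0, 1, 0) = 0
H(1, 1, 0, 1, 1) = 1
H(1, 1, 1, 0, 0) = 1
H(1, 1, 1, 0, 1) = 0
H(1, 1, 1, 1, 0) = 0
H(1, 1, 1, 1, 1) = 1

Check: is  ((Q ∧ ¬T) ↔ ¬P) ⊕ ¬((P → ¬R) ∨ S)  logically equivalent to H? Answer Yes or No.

Yes

Check the formula against H row by row:
  P=0, Q=0, R=0, S=0, T=0: formula gives 0, H = 0 ✓
  P=0, Q=0, R=0, S=0, T=1: formula gives 0, H = 0 ✓
  P=0, Q=0, R=0, S=1, T=0: formula gives 0, H = 0 ✓
  P=0, Q=0, R=0, S=1, T=1: formula gives 0, H = 0 ✓
  …and likewise for the remaining 28 rows.
Every row agrees, so the formula is equivalent.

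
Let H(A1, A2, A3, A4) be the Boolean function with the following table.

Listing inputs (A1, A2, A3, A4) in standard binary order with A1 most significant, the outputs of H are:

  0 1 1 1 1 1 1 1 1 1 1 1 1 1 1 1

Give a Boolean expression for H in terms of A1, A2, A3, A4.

The output is 1 whenever at least one input is 1 — the OR of all inputs.

H(A1, A2, A3, A4) = ((A1 ∨ A2) ∨ A3) ∨ A4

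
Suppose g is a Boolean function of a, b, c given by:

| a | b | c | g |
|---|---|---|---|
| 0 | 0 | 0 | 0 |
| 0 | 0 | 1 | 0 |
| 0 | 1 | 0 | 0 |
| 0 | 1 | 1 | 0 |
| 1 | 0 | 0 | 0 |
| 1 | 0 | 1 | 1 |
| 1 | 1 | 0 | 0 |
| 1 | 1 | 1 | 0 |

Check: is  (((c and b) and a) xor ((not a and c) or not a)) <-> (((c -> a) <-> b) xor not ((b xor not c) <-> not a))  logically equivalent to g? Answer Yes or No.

Yes

Test each input against both g and the formula:
  a=0, b=0, c=0: formula gives 0, g = 0 ✓
  a=0, b=0, c=1: formula gives 0, g = 0 ✓
  a=0, b=1, c=0: formula gives 0, g = 0 ✓
  a=0, b=1, c=1: formula gives 0, g = 0 ✓
  a=1, b=0, c=0: formula gives 0, g = 0 ✓
  … (the remaining 3 rows also agree.)
All 8 rows match — the expression computes g exactly.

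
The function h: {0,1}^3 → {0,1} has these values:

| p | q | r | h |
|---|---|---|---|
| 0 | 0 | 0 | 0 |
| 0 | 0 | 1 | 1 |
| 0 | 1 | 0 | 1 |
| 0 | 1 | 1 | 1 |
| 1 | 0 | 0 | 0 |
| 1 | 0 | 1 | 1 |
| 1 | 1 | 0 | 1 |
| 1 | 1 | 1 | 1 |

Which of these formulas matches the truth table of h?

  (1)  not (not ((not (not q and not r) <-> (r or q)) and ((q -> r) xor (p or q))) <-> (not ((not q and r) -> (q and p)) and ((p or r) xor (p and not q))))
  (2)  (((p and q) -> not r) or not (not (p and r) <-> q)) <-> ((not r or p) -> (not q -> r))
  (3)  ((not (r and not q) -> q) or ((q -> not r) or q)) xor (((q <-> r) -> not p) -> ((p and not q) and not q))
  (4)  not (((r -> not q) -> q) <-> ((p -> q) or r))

(1): at (0,1,0) it gives 0, but h = 1 — eliminated.
(3): at (0,0,0) it gives 1, but h = 0 — eliminated.
(4): at (0,0,0) it gives 1, but h = 0 — eliminated.
Only (2) survives; checking it on all 8 rows confirms it matches h.

2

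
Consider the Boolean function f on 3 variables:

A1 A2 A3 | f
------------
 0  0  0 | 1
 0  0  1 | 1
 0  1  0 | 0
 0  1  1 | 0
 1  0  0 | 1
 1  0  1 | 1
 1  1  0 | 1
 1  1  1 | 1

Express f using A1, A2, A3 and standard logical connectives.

There are just 2 zero rows: (0,1,0), (0,1,1). Their minterms are ¬A1·A2·¬A3, ¬A1·A2·A3; the OR of those covers precisely the 0-outputs, and negating it yields f.

f(A1, A2, A3) = (((A1' · A2) · A3') + ((A1' · A2) · A3))'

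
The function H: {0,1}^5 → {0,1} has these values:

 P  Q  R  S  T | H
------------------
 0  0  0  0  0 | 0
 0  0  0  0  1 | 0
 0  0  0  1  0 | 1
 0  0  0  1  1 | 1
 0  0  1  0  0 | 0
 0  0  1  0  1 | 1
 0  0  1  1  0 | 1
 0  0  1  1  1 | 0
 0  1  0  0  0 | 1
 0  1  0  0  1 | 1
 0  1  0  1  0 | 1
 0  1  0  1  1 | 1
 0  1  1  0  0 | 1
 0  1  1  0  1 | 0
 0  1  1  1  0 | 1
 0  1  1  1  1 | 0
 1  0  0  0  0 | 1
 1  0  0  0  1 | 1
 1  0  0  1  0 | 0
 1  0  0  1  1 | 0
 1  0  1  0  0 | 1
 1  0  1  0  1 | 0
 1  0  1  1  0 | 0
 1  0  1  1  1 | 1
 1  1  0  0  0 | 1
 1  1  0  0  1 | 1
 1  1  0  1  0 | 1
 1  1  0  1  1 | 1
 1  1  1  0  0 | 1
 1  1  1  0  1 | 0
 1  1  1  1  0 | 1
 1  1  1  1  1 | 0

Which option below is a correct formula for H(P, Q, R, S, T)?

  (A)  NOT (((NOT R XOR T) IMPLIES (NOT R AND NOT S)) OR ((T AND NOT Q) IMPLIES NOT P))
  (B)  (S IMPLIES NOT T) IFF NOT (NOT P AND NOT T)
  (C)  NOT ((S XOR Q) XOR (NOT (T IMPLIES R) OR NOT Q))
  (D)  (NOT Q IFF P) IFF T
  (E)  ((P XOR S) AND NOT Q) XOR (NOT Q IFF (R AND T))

(A) fails at (0,0,0,1,0): the formula yields 0, H is 1.
(B) fails at (0,0,0,0,1): the formula yields 1, H is 0.
(C) fails at (0,0,1,0,1): the formula yields 0, H is 1.
(D) fails at (0,0,0,0,0): the formula yields 1, H is 0.
That leaves (E). Evaluating it on every row reproduces the table of H exactly.

E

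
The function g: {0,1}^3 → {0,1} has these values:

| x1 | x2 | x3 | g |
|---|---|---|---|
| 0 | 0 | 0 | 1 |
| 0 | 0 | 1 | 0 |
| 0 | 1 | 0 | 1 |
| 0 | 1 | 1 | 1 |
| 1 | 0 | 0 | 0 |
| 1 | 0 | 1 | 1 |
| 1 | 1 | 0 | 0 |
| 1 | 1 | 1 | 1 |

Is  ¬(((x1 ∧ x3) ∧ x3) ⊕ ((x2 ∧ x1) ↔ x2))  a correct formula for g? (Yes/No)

No

Test each input against both g and the formula:
  x1=0, x2=0, x3=0: formula gives 0, but g = 1 ✗
A single disagreement suffices: at (0,0,0) they differ, so the formula does not compute g.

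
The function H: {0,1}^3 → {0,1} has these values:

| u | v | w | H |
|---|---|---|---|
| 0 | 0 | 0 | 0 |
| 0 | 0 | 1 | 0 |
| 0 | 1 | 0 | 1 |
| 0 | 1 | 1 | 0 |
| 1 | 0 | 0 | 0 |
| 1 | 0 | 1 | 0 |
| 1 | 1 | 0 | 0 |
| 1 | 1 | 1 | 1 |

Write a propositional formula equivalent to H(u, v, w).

Collect the rows where H=1 — (0,1,0), (1,1,1) — and write one minterm per row: ¬u·v·¬w, u·v·w. Their union (logical OR) reproduces the table exactly.

H(u, v, w) = ((not u and v) and not w) or ((u and v) and w)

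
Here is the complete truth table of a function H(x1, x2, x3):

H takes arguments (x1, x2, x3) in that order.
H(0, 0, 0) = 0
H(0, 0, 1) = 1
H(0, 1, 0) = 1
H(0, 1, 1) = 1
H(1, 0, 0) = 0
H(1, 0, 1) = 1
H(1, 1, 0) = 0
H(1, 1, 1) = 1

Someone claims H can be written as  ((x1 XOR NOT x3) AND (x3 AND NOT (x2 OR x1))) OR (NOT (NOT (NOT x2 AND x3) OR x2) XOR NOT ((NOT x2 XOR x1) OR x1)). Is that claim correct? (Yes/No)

No

Evaluate ((x1 XOR NOT x3) AND (x3 AND NOT (x2 OR x1))) OR (NOT (NOT (NOT x2 AND x3) OR x2) XOR NOT ((NOT x2 XOR x1) OR x1)) on each row and compare to H:
  x1=0, x2=0, x3=0: formula gives 0, H = 0 ✓
  x1=0, x2=0, x3=1: formula gives 1, H = 1 ✓
  x1=0, x2=1, x3=0: formula gives 1, H = 1 ✓
  x1=0, x2=1, x3=1: formula gives 1, H = 1 ✓
  x1=1, x2=0, x3=0: formula gives 0, H = 0 ✓
  …
  x1=1, x2=1, x3=1: formula gives 0, but H = 1 ✗
Since they disagree at (1,1,1), the expression is not a correct formula for H.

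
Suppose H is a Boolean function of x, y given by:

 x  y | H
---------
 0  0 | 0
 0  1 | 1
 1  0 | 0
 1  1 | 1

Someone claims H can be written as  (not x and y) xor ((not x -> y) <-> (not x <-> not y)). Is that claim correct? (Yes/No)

Test each input against both H and the formula:
  x=0, y=0: formula gives 0, H = 0 ✓
  x=0, y=1: formula gives 1, H = 1 ✓
  x=1, y=0: formula gives 0, H = 0 ✓
  x=1, y=1: formula gives 1, H = 1 ✓
All 4 rows match — the expression computes H exactly.

Yes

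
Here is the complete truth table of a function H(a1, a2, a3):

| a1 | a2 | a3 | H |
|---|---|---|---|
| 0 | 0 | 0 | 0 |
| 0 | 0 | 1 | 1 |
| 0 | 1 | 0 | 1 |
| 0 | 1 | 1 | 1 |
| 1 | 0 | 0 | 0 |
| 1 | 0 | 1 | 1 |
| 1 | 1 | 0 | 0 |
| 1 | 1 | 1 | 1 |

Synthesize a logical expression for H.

H(a1, a2, a3) = ~((((~a1 & ~a2) & ~a3) | ((a1 & ~a2) & ~a3)) | ((a1 & a2) & ~a3))

There are just 3 zero rows: (0,0,0), (1,0,0), (1,1,0). Their minterms are ¬a1·¬a2·¬a3, a1·¬a2·¬a3, a1·a2·¬a3; the OR of those covers precisely the 0-outputs, and negating it yields H.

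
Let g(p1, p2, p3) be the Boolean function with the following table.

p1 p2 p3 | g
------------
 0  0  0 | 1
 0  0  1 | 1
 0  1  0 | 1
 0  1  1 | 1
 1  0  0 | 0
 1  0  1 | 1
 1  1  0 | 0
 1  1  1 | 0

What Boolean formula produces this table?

g is 0 on only 3 rows — (1,0,0), (1,1,0), (1,1,1). Writing each as a minterm (p1·¬p2·¬p3, p1·p2·¬p3, p1·p2·p3) and OR-ing them characterizes exactly where g=0, so g is the negation of that disjunction.

g(p1, p2, p3) = not ((((p1 and not p2) and not p3) or ((p1 and p2) and not p3)) or ((p1 and p2) and p3))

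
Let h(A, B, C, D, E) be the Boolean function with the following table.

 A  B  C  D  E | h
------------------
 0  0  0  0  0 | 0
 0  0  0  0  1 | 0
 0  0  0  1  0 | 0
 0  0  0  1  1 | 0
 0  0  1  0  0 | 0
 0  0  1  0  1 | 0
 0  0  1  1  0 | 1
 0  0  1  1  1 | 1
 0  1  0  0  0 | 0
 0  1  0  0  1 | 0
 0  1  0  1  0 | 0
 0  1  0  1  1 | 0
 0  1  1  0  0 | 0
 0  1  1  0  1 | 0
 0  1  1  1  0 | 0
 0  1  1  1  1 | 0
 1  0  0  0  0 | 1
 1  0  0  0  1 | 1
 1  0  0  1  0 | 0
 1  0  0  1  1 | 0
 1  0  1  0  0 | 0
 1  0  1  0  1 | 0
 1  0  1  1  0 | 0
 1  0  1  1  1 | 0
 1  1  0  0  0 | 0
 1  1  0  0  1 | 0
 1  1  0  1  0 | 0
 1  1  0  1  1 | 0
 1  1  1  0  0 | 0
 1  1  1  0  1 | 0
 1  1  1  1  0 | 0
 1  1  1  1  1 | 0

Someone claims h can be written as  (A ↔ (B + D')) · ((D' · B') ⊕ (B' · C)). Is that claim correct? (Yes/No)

Yes

Evaluate (A ↔ (B + D')) · ((D' · B') ⊕ (B' · C)) on each row and compare to h:
  A=0, B=0, C=0, D=0, E=0: formula gives 0, h = 0 ✓
  A=0, B=0, C=0, D=0, E=1: formula gives 0, h = 0 ✓
  A=0, B=0, C=0, D=1, E=0: formula gives 0, h = 0 ✓
  A=0, B=0, C=0, D=1, E=1: formula gives 0, h = 0 ✓
  … (the remaining 28 rows also agree.)
All 32 rows match — the expression computes h exactly.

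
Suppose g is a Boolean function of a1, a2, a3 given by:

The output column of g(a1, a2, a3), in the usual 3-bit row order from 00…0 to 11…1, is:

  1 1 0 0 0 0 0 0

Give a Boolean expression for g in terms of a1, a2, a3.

g=1 on 2 inputs: (0,0,0), (0,0,1). Reading each as a conjunction of literals (¬a1·¬a2·¬a3, ¬a1·¬a2·a3) and taking the OR gives the canonical DNF.

g(a1, a2, a3) = ((~a1 & ~a2) & ~a3) | ((~a1 & ~a2) & a3)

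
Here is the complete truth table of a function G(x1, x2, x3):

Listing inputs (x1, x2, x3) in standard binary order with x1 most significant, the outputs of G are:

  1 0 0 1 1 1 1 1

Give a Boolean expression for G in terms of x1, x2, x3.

There are just 2 zero rows: (0,0,1), (0,1,0). Their minterms are ¬x1·¬x2·x3, ¬x1·x2·¬x3; the OR of those covers precisely the 0-outputs, and negating it yields G.

G(x1, x2, x3) = ¬(((¬x1 ∧ ¬x2) ∧ x3) ∨ ((¬x1 ∧ x2) ∧ ¬x3))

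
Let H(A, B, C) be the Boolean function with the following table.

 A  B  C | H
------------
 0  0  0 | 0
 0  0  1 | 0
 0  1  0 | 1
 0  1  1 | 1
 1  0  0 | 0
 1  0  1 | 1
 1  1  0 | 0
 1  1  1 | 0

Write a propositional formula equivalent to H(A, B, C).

H(A, B, C) = (((not A and B) and not C) or ((not A and B) and C)) or ((A and not B) and C)

The 1-rows are (0,1,0), (0,1,1), (1,0,1). Each contributes one minterm — ¬A·B·¬C; ¬A·B·C; A·¬B·C — and their disjunction is a sum-of-products form of H.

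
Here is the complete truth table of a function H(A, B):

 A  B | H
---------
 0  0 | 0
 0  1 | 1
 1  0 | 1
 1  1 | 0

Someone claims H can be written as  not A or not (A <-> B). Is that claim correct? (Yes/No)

Test each input against both H and the formula:
  A=0, B=0: formula gives 1, but H = 0 ✗
Since they disagree at (0,0), the expression is not a correct formula for H.

No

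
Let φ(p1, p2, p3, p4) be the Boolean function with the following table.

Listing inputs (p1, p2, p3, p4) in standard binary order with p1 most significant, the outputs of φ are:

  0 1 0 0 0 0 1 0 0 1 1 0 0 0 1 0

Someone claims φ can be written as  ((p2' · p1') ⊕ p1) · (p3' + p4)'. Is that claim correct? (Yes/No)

No

Test each input against both φ and the formula:
  p1=0, p2=0, p3=0, p4=0: formula gives 0, φ = 0 ✓
  p1=0, p2=0, p3=0, p4=1: formula gives 0, but φ = 1 ✗
Since they disagree at (0,0,0,1), the expression is not a correct formula for φ.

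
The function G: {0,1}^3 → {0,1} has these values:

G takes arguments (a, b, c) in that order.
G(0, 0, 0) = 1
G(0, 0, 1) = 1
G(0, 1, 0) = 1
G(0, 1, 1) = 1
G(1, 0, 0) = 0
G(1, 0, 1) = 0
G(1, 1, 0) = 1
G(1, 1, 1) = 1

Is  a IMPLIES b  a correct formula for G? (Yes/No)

Yes

Evaluate a IMPLIES b on each row and compare to G:
  a=0, b=0, c=0: formula gives 1, G = 1 ✓
  a=0, b=0, c=1: formula gives 1, G = 1 ✓
  a=0, b=1, c=0: formula gives 1, G = 1 ✓
  a=0, b=1, c=1: formula gives 1, G = 1 ✓
  a=1, b=0, c=0: formula gives 0, G = 0 ✓
  …and likewise for the remaining 3 rows.
All 8 rows match — the expression computes G exactly.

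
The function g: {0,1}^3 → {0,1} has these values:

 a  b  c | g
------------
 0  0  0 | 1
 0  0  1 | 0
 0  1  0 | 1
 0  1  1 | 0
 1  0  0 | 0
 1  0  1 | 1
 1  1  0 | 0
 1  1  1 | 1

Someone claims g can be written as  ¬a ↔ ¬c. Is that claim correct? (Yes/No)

Yes

Check the formula against g row by row:
  a=0, b=0, c=0: formula gives 1, g = 1 ✓
  a=0, b=0, c=1: formula gives 0, g = 0 ✓
  a=0, b=1, c=0: formula gives 1, g = 1 ✓
  a=0, b=1, c=1: formula gives 0, g = 0 ✓
  a=1, b=0, c=0: formula gives 0, g = 0 ✓
  …and likewise for the remaining 3 rows.
All 8 rows match — the expression computes g exactly.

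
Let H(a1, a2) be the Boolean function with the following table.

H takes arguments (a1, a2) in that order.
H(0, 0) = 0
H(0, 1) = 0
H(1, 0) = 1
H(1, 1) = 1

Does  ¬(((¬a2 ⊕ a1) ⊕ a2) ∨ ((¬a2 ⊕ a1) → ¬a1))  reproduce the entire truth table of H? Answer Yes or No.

No

Evaluate ¬(((¬a2 ⊕ a1) ⊕ a2) ∨ ((¬a2 ⊕ a1) → ¬a1)) on each row and compare to H:
  a1=0, a2=0: formula gives 0, H = 0 ✓
  a1=0, a2=1: formula gives 0, H = 0 ✓
  a1=1, a2=0: formula gives 0, but H = 1 ✗
Since they disagree at (1,0), the expression is not a correct formula for H.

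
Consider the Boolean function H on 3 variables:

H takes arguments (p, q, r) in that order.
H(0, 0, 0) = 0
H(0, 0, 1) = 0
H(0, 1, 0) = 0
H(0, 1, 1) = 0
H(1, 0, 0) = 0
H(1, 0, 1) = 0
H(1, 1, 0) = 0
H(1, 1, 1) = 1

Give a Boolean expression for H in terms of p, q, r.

The output is 1 only when every input is 1 — the AND of all inputs.

H(p, q, r) = (p & q) & r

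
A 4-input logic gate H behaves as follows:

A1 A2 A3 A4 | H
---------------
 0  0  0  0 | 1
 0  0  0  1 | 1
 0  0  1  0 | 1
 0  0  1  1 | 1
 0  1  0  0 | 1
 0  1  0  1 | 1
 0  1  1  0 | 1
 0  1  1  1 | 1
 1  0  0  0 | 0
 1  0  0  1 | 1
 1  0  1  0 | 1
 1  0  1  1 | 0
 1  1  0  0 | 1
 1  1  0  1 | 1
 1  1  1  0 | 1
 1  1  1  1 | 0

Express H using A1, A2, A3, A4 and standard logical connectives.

The 0-rows are (1,0,0,0), (1,0,1,1), (1,1,1,1). Take each as a conjunction (A1·¬A2·¬A3·¬A4, A1·¬A2·A3·A4, A1·A2·A3·A4), form their disjunction, and complement — that gives a formula that is 1 everywhere H is.

H(A1, A2, A3, A4) = NOT (((((A1 AND NOT A2) AND NOT A3) AND NOT A4) OR (((A1 AND NOT A2) AND A3) AND A4)) OR (((A1 AND A2) AND A3) AND A4))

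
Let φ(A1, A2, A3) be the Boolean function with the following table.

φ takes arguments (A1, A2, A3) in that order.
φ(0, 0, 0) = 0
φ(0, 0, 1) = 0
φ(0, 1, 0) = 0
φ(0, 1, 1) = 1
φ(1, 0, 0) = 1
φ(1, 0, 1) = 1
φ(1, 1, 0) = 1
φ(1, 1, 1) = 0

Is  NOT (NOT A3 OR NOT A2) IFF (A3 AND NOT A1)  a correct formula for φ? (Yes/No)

No

Check the formula against φ row by row:
  A1=0, A2=0, A3=0: formula gives 1, but φ = 0 ✗
Since they disagree at (0,0,0), the expression is not a correct formula for φ.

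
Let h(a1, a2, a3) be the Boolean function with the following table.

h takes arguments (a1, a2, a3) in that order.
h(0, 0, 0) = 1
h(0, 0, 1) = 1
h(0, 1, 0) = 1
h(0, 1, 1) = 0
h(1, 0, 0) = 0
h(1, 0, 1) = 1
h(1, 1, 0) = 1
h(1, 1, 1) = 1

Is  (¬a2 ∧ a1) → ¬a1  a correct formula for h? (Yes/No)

Check the formula against h row by row:
  a1=0, a2=0, a3=0: formula gives 1, h = 1 ✓
  a1=0, a2=0, a3=1: formula gives 1, h = 1 ✓
  a1=0, a2=1, a3=0: formula gives 1, h = 1 ✓
  a1=0, a2=1, a3=1: formula gives 1, but h = 0 ✗
A single disagreement suffices: at (0,1,1) they differ, so the formula does not compute h.

No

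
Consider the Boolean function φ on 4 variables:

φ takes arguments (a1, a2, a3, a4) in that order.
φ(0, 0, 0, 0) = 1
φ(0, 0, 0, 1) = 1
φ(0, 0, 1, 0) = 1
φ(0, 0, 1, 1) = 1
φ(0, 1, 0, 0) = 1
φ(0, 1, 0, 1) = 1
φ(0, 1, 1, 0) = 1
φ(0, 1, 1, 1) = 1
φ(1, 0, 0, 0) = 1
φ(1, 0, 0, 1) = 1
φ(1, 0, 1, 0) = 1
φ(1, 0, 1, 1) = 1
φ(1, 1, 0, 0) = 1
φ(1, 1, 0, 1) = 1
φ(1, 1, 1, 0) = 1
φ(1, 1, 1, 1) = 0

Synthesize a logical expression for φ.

φ(a1, a2, a3, a4) = NOT (((a1 AND a2) AND a3) AND a4)

The output is 0 only when every input is 1 — NAND of all inputs.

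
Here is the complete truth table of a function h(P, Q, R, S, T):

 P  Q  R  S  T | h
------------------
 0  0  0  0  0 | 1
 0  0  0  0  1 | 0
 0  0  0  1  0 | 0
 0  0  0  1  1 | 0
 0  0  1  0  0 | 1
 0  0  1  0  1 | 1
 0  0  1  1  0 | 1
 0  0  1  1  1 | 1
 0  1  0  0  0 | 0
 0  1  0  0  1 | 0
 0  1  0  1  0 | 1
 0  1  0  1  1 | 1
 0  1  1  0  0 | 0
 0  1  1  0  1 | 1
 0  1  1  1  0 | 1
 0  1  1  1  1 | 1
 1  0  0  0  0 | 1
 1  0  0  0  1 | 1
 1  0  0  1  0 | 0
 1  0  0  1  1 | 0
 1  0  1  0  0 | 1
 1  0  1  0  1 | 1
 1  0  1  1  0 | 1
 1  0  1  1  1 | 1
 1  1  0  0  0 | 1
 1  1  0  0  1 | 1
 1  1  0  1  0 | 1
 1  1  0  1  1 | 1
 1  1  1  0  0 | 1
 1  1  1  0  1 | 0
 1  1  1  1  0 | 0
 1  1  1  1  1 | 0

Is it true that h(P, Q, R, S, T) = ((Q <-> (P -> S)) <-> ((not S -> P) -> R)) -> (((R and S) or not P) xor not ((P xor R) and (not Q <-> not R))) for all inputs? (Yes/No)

Check the formula against h row by row:
  P=0, Q=0, R=0, S=0, T=0: formula gives 1, h = 1 ✓
  P=0, Q=0, R=0, S=0, T=1: formula gives 1, but h = 0 ✗
A single disagreement suffices: at (0,0,0,0,1) they differ, so the formula does not compute h.

No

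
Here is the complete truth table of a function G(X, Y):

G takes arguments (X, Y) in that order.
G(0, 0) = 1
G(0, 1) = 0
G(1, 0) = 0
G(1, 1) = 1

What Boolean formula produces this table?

Collect the rows where G=1 — (0,0), (1,1) — and write one minterm per row: ¬X·¬Y, X·Y. Their union (logical OR) reproduces the table exactly.

G(X, Y) = (NOT X AND NOT Y) OR (X AND Y)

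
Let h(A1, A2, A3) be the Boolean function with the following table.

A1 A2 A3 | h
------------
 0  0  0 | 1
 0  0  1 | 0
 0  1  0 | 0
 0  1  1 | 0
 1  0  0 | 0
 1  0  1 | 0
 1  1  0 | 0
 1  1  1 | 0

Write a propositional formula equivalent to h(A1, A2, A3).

h(A1, A2, A3) = not ((A1 or A2) or A3)

The output is 1 only when every input is 0 — NOR of all inputs.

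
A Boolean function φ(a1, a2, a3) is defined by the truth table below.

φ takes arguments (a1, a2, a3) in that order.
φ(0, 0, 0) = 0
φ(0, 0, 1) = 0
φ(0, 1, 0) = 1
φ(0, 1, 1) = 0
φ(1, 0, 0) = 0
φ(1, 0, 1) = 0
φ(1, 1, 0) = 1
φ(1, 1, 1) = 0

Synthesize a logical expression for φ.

φ(a1, a2, a3) = ((NOT a1 AND a2) AND NOT a3) OR ((a1 AND a2) AND NOT a3)

The 1-rows are (0,1,0), (1,1,0). Each contributes one minterm — ¬a1·a2·¬a3; a1·a2·¬a3 — and their disjunction is a sum-of-products form of φ.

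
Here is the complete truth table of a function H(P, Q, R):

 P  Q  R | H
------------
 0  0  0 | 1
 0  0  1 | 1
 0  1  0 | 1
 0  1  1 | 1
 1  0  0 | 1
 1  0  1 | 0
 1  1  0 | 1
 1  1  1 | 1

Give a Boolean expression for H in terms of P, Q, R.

H(P, Q, R) = not ((P and not Q) and R)

H is 0 on exactly one input, (1,0,1), whose minterm is P·¬Q·R. So H is the negation of that single conjunction.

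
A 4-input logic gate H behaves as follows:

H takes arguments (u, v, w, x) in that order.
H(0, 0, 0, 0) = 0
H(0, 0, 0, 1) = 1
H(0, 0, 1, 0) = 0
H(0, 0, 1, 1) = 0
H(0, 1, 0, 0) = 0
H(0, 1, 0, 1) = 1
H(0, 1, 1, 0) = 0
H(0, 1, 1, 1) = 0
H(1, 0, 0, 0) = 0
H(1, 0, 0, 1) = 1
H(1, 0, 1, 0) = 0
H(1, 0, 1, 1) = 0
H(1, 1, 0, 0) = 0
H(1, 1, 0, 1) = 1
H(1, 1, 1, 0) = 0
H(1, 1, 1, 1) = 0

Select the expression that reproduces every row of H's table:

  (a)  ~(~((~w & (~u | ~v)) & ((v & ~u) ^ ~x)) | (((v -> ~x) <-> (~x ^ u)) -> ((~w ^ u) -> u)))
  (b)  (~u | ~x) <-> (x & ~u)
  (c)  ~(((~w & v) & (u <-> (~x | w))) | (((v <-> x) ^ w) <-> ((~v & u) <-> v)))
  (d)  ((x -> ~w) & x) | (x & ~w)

(a) disagrees with H on (0,0,0,0) (formula → 1, table → 0); rule it out.
(b) disagrees with H on (0,0,1,1) (formula → 1, table → 0); rule it out.
(c) disagrees with H on (0,0,1,0) (formula → 1, table → 0); rule it out.
(d) is the remaining candidate, and it agrees with H on all 16 inputs.

d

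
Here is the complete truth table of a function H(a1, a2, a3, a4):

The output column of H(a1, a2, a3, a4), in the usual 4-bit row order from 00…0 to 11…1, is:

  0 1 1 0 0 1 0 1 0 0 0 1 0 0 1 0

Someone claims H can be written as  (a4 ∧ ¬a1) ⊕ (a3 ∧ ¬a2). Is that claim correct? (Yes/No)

No

Evaluate (a4 ∧ ¬a1) ⊕ (a3 ∧ ¬a2) on each row and compare to H:
  a1=0, a2=0, a3=0, a4=0: formula gives 0, H = 0 ✓
  a1=0, a2=0, a3=0, a4=1: formula gives 1, H = 1 ✓
  a1=0, a2=0, a3=1, a4=0: formula gives 1, H = 1 ✓
  a1=0, a2=0, a3=1, a4=1: formula gives 0, H = 0 ✓
  …
  a1=1, a2=0, a3=1, a4=0: formula gives 1, but H = 0 ✗
Since they disagree at (1,0,1,0), the expression is not a correct formula for H.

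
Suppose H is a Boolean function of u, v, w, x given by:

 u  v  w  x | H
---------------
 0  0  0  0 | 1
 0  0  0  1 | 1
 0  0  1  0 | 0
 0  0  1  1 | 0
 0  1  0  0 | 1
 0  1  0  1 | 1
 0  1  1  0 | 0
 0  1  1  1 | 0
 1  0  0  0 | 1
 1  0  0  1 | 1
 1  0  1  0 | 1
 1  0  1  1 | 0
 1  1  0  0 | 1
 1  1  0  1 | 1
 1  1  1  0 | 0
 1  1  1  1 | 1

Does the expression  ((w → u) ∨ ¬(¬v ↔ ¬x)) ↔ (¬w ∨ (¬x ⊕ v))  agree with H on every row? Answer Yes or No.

Check the formula against H row by row:
  u=0, v=0, w=0, x=0: formula gives 1, H = 1 ✓
  u=0, v=0, w=0, x=1: formula gives 1, H = 1 ✓
  u=0, v=0, w=1, x=0: formula gives 0, H = 0 ✓
  u=0, v=0, w=1, x=1: formula gives 0, H = 0 ✓
  …and likewise for the remaining 12 rows.
Every row agrees, so the formula is equivalent.

Yes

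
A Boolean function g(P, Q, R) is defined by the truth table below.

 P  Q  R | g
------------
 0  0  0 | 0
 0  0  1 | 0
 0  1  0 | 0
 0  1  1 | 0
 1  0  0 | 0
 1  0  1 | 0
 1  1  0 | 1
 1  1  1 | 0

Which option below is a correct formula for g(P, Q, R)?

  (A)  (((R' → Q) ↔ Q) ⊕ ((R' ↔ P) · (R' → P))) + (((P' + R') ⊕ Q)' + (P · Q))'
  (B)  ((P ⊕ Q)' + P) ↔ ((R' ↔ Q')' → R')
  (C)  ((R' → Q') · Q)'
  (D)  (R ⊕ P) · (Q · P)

(A) disagrees with g on (0,0,0) (formula → 1, table → 0); rule it out.
(B) disagrees with g on (0,0,0) (formula → 1, table → 0); rule it out.
(C) disagrees with g on (0,0,0) (formula → 1, table → 0); rule it out.
(D) is the remaining candidate, and it agrees with g on all 8 inputs.

D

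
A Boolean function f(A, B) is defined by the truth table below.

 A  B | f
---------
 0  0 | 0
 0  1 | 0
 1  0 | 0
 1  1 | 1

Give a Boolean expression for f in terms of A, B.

f(A, B) = A · B

The output is 1 only when every input is 1 — the AND of all inputs.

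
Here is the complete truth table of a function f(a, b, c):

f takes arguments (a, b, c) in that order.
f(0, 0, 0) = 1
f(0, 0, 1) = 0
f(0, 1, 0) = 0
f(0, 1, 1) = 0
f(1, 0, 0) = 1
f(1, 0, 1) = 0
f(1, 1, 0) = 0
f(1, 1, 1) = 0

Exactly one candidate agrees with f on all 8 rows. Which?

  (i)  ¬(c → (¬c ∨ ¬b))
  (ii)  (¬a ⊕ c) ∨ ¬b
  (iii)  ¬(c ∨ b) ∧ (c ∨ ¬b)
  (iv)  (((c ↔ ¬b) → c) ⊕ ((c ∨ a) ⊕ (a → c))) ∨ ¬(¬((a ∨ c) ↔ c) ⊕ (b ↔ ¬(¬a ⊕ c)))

(i) fails at (0,0,0): the formula yields 0, f is 1.
(ii) fails at (0,0,1): the formula yields 1, f is 0.
(iv) fails at (0,0,0): the formula yields 0, f is 1.
That leaves (iii). Evaluating it on every row reproduces the table of f exactly.

iii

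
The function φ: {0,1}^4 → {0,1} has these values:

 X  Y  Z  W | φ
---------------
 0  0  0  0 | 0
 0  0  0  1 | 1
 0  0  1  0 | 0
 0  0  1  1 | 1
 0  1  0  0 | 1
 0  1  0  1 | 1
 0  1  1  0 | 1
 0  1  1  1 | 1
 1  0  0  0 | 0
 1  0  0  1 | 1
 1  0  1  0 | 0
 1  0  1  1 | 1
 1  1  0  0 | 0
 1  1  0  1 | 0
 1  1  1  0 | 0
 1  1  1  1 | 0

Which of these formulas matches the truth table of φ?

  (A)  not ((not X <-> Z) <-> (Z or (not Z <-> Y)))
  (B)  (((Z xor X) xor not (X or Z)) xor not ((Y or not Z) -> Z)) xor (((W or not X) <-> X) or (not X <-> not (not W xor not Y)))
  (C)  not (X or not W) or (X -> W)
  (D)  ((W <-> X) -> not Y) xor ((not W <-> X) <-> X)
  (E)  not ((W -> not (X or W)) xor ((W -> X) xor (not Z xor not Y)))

(A): at (0,0,0,1) it gives 0, but φ = 1 — eliminated.
(B): at (0,0,0,0) it gives 1, but φ = 0 — eliminated.
(C): at (0,0,0,0) it gives 1, but φ = 0 — eliminated.
(E): at (0,0,0,0) it gives 1, but φ = 0 — eliminated.
(D) is the remaining candidate, and it agrees with φ on all 16 inputs.

D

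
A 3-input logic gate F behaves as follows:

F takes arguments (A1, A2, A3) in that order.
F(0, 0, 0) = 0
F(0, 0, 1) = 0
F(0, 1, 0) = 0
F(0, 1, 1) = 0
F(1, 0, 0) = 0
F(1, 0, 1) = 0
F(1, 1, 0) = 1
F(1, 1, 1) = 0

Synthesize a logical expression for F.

F(A1, A2, A3) = (A1 & A2) & ~A3

F is 1 on exactly one input, (1,1,0), whose minterm is A1·A2·¬A3. So F is just that conjunction.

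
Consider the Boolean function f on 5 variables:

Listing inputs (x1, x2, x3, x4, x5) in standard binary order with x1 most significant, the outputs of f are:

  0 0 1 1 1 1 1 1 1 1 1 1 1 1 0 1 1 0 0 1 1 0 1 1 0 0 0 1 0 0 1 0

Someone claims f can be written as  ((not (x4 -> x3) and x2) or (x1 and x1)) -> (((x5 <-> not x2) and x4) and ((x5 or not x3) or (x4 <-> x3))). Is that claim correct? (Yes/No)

Test each input against both f and the formula:
  x1=0, x2=0, x3=0, x4=0, x5=0: formula gives 1, but f = 0 ✗
Since they disagree at (0,0,0,0,0), the expression is not a correct formula for f.

No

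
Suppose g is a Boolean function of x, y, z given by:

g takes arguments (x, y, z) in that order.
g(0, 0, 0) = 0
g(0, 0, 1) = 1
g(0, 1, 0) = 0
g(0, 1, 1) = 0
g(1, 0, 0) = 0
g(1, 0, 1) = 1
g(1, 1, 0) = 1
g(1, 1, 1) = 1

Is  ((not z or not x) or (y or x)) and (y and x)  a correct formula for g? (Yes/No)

No

Test each input against both g and the formula:
  x=0, y=0, z=0: formula gives 0, g = 0 ✓
  x=0, y=0, z=1: formula gives 0, but g = 1 ✗
A single disagreement suffices: at (0,0,1) they differ, so the formula does not compute g.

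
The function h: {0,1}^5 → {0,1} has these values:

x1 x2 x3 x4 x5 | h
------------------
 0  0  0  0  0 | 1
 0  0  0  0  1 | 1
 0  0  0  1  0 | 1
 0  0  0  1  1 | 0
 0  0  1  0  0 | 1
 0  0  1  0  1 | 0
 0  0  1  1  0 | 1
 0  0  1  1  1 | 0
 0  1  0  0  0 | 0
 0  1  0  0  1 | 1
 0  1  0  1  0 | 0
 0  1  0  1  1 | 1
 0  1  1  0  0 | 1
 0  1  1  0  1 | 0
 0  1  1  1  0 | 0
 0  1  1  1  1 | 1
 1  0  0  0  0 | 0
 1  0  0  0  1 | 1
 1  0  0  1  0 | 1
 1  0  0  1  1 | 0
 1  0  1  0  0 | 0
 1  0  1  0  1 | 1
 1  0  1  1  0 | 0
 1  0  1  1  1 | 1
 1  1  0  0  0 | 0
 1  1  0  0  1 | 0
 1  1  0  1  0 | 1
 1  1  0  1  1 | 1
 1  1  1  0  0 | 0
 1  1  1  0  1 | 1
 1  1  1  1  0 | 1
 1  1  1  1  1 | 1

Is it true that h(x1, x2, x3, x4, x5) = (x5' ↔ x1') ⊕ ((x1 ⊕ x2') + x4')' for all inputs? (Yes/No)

Evaluate (x5' ↔ x1') ⊕ ((x1 ⊕ x2') + x4')' on each row and compare to h:
  x1=0, x2=0, x3=0, x4=0, x5=0: formula gives 1, h = 1 ✓
  x1=0, x2=0, x3=0, x4=0, x5=1: formula gives 0, but h = 1 ✗
Since they disagree at (0,0,0,0,1), the expression is not a correct formula for h.

No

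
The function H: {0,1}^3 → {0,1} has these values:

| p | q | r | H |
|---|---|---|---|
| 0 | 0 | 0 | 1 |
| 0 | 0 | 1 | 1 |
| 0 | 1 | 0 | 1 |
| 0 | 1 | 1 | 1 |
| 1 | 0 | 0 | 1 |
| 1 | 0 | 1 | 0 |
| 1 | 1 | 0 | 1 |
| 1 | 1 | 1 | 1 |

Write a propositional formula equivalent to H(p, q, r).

H(p, q, r) = ((p · q') · r)'

Only row (1,0,1) gives 0. So H is 1 everywhere except there — the complement of the minterm p·¬q·r.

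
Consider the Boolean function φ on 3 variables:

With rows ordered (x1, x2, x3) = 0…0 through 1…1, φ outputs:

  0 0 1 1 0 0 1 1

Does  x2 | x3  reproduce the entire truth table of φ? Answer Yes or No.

Evaluate x2 | x3 on each row and compare to φ:
  x1=0, x2=0, x3=0: formula gives 0, φ = 0 ✓
  x1=0, x2=0, x3=1: formula gives 1, but φ = 0 ✗
Row (0,0,1) is a counterexample, so the formula is not equivalent to φ.

No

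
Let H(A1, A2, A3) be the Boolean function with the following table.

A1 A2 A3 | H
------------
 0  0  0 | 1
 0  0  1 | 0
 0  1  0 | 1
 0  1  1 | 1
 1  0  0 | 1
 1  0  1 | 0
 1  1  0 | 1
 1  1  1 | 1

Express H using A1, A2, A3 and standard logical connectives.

The 0-rows are (0,0,1), (1,0,1). Take each as a conjunction (¬A1·¬A2·A3, A1·¬A2·A3), form their disjunction, and complement — that gives a formula that is 1 everywhere H is.

H(A1, A2, A3) = not (((not A1 and not A2) and A3) or ((A1 and not A2) and A3))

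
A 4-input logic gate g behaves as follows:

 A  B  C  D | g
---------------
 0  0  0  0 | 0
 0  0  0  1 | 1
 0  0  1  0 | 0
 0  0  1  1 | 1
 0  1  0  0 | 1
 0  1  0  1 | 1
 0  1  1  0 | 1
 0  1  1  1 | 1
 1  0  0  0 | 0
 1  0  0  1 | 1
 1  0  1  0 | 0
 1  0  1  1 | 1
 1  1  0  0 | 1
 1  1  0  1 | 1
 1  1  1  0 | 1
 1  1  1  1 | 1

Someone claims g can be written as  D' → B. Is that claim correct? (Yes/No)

Check the formula against g row by row:
  A=0, B=0, C=0, D=0: formula gives 0, g = 0 ✓
  A=0, B=0, C=0, D=1: formula gives 1, g = 1 ✓
  A=0, B=0, C=1, D=0: formula gives 0, g = 0 ✓
  A=0, B=0, C=1, D=1: formula gives 1, g = 1 ✓
  …and likewise for the remaining 12 rows.
No disagreement on any input; they are logically equivalent.

Yes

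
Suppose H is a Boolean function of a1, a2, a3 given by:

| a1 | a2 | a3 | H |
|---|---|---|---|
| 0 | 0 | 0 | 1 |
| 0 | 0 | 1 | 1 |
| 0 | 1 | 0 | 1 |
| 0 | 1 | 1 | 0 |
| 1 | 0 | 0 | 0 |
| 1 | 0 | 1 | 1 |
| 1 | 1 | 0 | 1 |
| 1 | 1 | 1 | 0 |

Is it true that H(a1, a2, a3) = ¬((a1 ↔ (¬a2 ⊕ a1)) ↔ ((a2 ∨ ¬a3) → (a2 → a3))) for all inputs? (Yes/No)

No

Test each input against both H and the formula:
  a1=0, a2=0, a3=0: formula gives 1, H = 1 ✓
  a1=0, a2=0, a3=1: formula gives 1, H = 1 ✓
  a1=0, a2=1, a3=0: formula gives 1, H = 1 ✓
  a1=0, a2=1, a3=1: formula gives 0, H = 0 ✓
  a1=1, a2=0, a3=0: formula gives 1, but H = 0 ✗
Since they disagree at (1,0,0), the expression is not a correct formula for H.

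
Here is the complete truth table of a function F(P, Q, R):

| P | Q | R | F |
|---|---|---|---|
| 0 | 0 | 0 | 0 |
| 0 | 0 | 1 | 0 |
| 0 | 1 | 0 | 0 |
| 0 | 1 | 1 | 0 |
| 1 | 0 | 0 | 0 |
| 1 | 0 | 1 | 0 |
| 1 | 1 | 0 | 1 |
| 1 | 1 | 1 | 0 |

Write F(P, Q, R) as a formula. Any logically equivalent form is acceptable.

Only row (1,1,0) gives 1. That row's minterm P·Q·¬R is F directly.

F(P, Q, R) = (P ∧ Q) ∧ ¬R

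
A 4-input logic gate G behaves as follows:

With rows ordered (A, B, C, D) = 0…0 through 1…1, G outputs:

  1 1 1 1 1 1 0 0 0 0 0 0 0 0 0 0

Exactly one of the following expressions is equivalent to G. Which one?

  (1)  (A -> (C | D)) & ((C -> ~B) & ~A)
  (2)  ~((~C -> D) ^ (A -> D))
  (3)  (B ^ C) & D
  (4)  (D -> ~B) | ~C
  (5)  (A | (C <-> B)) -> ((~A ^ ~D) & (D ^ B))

(2): at (0,0,0,0) it gives 0, but G = 1 — eliminated.
(3): at (0,0,0,0) it gives 0, but G = 1 — eliminated.
(4): at (0,1,1,0) it gives 1, but G = 0 — eliminated.
(5): at (0,0,0,0) it gives 0, but G = 1 — eliminated.
Only (1) survives; checking it on all 16 rows confirms it matches G.

1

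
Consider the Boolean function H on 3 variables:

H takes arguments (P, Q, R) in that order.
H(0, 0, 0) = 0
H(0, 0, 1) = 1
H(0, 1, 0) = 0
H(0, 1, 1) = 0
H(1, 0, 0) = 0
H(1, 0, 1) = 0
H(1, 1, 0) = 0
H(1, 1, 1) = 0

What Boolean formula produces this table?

H is 1 on exactly one input, (0,0,1), whose minterm is ¬P·¬Q·R. So H is just that conjunction.

H(P, Q, R) = (~P & ~Q) & R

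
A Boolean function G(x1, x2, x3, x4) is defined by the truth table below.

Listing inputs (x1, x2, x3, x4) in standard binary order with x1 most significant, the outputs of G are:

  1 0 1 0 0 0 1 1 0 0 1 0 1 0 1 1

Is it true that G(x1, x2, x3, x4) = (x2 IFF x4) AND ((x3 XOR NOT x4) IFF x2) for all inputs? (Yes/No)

Evaluate (x2 IFF x4) AND ((x3 XOR NOT x4) IFF x2) on each row and compare to G:
  x1=0, x2=0, x3=0, x4=0: formula gives 0, but G = 1 ✗
Row (0,0,0,0) is a counterexample, so the formula is not equivalent to G.

No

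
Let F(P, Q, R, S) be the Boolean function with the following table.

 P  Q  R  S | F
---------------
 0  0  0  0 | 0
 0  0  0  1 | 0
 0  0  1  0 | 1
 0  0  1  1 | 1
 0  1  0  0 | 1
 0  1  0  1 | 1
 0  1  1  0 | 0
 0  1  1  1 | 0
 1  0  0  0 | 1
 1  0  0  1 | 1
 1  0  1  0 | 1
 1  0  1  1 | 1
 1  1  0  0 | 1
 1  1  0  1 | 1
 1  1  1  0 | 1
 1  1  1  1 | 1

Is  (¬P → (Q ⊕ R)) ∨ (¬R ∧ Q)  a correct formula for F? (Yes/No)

Yes

Check the formula against F row by row:
  P=0, Q=0, R=0, S=0: formula gives 0, F = 0 ✓
  P=0, Q=0, R=0, S=1: formula gives 0, F = 0 ✓
  P=0, Q=0, R=1, S=0: formula gives 1, F = 1 ✓
  P=0, Q=0, R=1, S=1: formula gives 1, F = 1 ✓
  …and likewise for the remaining 12 rows.
No disagreement on any input; they are logically equivalent.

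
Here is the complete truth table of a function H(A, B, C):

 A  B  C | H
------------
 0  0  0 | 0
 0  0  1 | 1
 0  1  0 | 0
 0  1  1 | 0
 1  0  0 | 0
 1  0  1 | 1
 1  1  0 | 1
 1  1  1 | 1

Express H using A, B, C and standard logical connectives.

H(A, B, C) = ((((A' · B') · C) + ((A · B') · C)) + ((A · B) · C')) + ((A · B) · C)

Collect the rows where H=1 — (0,0,1), (1,0,1), (1,1,0), (1,1,1) — and write one minterm per row: ¬A·¬B·C, A·¬B·C, A·B·¬C, A·B·C. Their union (logical OR) reproduces the table exactly.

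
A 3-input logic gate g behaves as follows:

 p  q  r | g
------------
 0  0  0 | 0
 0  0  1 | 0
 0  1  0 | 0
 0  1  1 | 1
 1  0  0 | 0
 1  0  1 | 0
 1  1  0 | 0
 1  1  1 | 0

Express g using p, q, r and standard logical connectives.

g(p, q, r) = (NOT p AND q) AND r

g is 1 on exactly one input, (0,1,1), whose minterm is ¬p·q·r. So g is just that conjunction.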